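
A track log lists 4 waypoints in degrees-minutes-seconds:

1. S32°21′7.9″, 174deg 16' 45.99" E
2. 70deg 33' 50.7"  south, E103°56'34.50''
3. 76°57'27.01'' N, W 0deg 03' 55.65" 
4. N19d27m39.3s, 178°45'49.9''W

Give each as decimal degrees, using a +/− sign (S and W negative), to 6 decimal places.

Point 1:
  Latitude: 32 + 21/60 + 7.9/3600 = 32.3521944
  S → negative
  Lon: 16′ + 45.99″ = 16.76650′; 174 + 16.76650/60 = 174.2794417
  E ⇒ keep positive
Point 2:
  Latitude: 70 + 33/60 + 50.7/3600 = 70.5640833
  S ⇒ negate
  λ: 103 + 56/60 + 34.5/3600 = 103.9429167
  E → positive
Point 3:
  φ: 76° + 57/60 + 27.01/3600 = 76 + 0.950000 + 0.007503 = 76.9575028
  N → positive
  λ: 3′ + 55.65″ = 3.92750′; 0 + 3.92750/60 = 0.0654583
  hemisphere W, so the sign is −
Point 4:
  Latitude: 27′ + 39.3″ = 27.65500′; 19 + 27.65500/60 = 19.4609167
  N ⇒ keep positive
  Lon: 178 + 45/60 + 49.9/3600 = 178.7638611
  W → negative

1. -32.352194, 174.279442
2. -70.564083, 103.942917
3. 76.957503, -0.065458
4. 19.460917, -178.763861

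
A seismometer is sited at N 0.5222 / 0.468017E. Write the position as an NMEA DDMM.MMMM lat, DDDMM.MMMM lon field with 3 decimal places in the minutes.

φ: fractional part 0.522200 → 31.33200 minutes
λ: minutes = (0.468017 − 0) × 60 = 28.08102

0031.332,N / 00028.081,E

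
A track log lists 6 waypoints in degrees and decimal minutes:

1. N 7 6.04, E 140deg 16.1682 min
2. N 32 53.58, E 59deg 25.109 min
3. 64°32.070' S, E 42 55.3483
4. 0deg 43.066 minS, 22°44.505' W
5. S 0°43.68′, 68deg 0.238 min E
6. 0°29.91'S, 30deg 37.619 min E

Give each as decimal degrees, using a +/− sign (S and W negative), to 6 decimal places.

1. 7.100667, 140.269470
2. 32.893000, 59.418483
3. -64.534500, 42.922472
4. -0.717767, -22.741750
5. -0.728000, 68.003967
6. -0.498500, 30.626983

Point 1:
  Lat: 6.04′ = 0.100667°; total 7.1006667
  N ⇒ keep positive
  Lon: 16.1682′ = 0.269470°; total 140.2694700
  E → positive
Point 2:
  Lat: 53.58′ = 0.893000°; total 32.8930000
  N → positive
  Lon: 25.109′ = 0.418483°; total 59.4184833
  E ⇒ keep positive
Point 3:
  Lat: 64 + 32.07/60 = 64.5345000
  hemisphere S, so the sign is −
  λ: 42 + 55.3483/60 = 42.9224717
  E → positive
Point 4:
  Lat: 0 + 43.066/60 = 0.7177667
  S → negative
  λ: 44.505′ = 0.741750°; total 22.7417500
  hemisphere W, so the sign is −
Point 5:
  Lat: 43.68′ = 0.728000°; total 0.7280000
  hemisphere S, so the sign is −
  λ: 68 + 0.238/60 = 68.0039667
  E ⇒ keep positive
Point 6:
  φ: 0 + 29.91/60 = 0.4985000
  hemisphere S, so the sign is −
  Lon: 30 + 37.619/60 = 30.6269833
  E ⇒ keep positive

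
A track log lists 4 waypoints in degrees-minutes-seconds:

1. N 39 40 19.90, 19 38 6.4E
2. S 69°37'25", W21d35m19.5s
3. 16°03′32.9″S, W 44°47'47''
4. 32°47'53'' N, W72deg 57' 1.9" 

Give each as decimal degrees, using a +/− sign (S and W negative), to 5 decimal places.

1. 39.67219, 19.63511
2. -69.62361, -21.58875
3. -16.05914, -44.79639
4. 32.79806, -72.95053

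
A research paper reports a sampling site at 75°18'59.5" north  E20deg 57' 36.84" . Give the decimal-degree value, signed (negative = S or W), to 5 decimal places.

75.31653, 20.96023

Lat: 18′ + 59.5″ = 18.99167′; 75 + 18.99167/60 = 75.316528
N → positive
Lon: 20° + 57/60 + 36.84/3600 = 20 + 0.950000 + 0.010233 = 20.960233
E ⇒ keep positive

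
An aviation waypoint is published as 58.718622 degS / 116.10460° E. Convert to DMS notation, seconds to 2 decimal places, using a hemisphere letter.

Latitude: 0.718622 × 60 = 43.11732′ → 43′, remainder × 60 = 7.0392″
Longitude: whole degrees 116; 6.27600′ → 6′ and 16.5600″

58°43′7.04″ S, 116°06′16.56″ E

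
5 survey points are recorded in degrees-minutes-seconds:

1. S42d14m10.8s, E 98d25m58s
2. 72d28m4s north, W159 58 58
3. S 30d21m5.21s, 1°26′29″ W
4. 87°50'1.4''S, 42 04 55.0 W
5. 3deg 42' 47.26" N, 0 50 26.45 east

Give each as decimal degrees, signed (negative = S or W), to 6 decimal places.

1. -42.236333, 98.432778
2. 72.467778, -159.982778
3. -30.351447, -1.441389
4. -87.833722, -42.081944
5. 3.713128, 0.840681

Point 1:
  Lat: 14′ + 10.8″ = 14.18000′; 42 + 14.18000/60 = 42.2363333
  hemisphere S, so the sign is −
  Longitude: 25′ + 58″ = 25.96667′; 98 + 25.96667/60 = 98.4327778
  E ⇒ keep positive
Point 2:
  Latitude: 28′ + 4″ = 28.06667′; 72 + 28.06667/60 = 72.4677778
  N ⇒ keep positive
  Longitude: 159 + 58/60 + 58/3600 = 159.9827778
  W ⇒ negate
Point 3:
  Latitude: 30° + 21/60 + 5.21/3600 = 30 + 0.350000 + 0.001447 = 30.3514472
  hemisphere S, so the sign is −
  λ: 1 + 26/60 + 29/3600 = 1.4413889
  W → negative
Point 4:
  Latitude: 87 + 50/60 + 1.4/3600 = 87.8337222
  hemisphere S, so the sign is −
  λ: 42 + 4/60 + 55/3600 = 42.0819444
  W → negative
Point 5:
  φ: 3 + 42/60 + 47.26/3600 = 3.7131278
  N → positive
  Lon: 50′ + 26.45″ = 50.44083′; 0 + 50.44083/60 = 0.8406806
  E ⇒ keep positive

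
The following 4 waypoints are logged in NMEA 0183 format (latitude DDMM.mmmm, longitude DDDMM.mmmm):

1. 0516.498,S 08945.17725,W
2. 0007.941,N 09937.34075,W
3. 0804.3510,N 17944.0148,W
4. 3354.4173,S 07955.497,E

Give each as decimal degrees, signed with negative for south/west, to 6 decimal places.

1. -5.274967, -89.752954
2. 0.132350, -99.622346
3. 8.072517, -179.733580
4. -33.906955, 79.924950

Point 1:
  φ: split at 2 digits → 05° and 16.498′; 5 + 16.498/60 = 5.2749667
  S → negative
  Longitude: split at 3 digits → 089° and 45.17725′; 89 + 45.17725/60 = 89.7529542
  W → negative
Point 2:
  Lat: split at 2 digits → 00° and 7.941′; 0 + 7.941/60 = 0.1323500
  N ⇒ keep positive
  Longitude: split at 3 digits → 099° and 37.34075′; 99 + 37.34075/60 = 99.6223458
  W → negative
Point 3:
  φ: degrees = first 2 digits = 8, minutes = 4.351; 8 + 4.351/60 = 8.0725167
  N → positive
  Lon: split at 3 digits → 179° and 44.0148′; 179 + 44.0148/60 = 179.7335800
  W → negative
Point 4:
  Lat: degrees = first 2 digits = 33, minutes = 54.4173; 33 + 54.4173/60 = 33.9069550
  hemisphere S, so the sign is −
  λ: degrees = first 3 digits = 79, minutes = 55.497; 79 + 55.497/60 = 79.9249500
  E ⇒ keep positive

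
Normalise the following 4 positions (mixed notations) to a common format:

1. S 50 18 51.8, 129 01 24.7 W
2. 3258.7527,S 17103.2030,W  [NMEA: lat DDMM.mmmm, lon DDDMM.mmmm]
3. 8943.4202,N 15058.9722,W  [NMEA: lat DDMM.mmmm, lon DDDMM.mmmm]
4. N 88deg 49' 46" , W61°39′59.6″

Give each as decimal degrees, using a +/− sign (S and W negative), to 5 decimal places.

1. -50.31439, -129.02353
2. -32.97921, -171.05338
3. 89.72367, -150.98287
4. 88.82944, -61.66656

Point 1:
  Latitude: 50° + 18/60 + 51.8/3600 = 50 + 0.300000 + 0.014389 = 50.314389
  hemisphere S, so the sign is −
  Longitude: 129 + 1/60 + 24.7/3600 = 129.023528
  W ⇒ negate
Point 2:
  Latitude: split at 2 digits → 32° and 58.7527′; 32 + 58.7527/60 = 32.979212
  S ⇒ negate
  Lon: split at 3 digits → 171° and 3.203′; 171 + 3.203/60 = 171.053383
  hemisphere W, so the sign is −
Point 3:
  Latitude: degrees = first 2 digits = 89, minutes = 43.4202; 89 + 43.4202/60 = 89.723670
  N ⇒ keep positive
  Longitude: degrees = first 3 digits = 150, minutes = 58.9722; 150 + 58.9722/60 = 150.982870
  W ⇒ negate
Point 4:
  φ: 49′ + 46″ = 49.76667′; 88 + 49.76667/60 = 88.829444
  N ⇒ keep positive
  Longitude: 61° + 39/60 + 59.6/3600 = 61 + 0.650000 + 0.016556 = 61.666556
  W ⇒ negate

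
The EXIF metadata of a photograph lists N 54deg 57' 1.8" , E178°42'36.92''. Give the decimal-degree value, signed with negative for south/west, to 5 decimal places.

φ: 54 + 57/60 + 1.8/3600 = 54.950500
N ⇒ keep positive
Lon: 178 + 42/60 + 36.92/3600 = 178.710256
E → positive

54.95050, 178.71026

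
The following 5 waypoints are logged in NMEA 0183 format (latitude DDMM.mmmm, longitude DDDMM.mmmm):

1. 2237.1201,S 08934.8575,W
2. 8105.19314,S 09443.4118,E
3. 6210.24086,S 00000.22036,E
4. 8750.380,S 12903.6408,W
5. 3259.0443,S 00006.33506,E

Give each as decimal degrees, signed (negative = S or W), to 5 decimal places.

Point 1:
  Lat: split at 2 digits → 22° and 37.1201′; 22 + 37.1201/60 = 22.618668
  hemisphere S, so the sign is −
  λ: degrees = first 3 digits = 89, minutes = 34.8575; 89 + 34.8575/60 = 89.580958
  W → negative
Point 2:
  φ: split at 2 digits → 81° and 5.19314′; 81 + 5.19314/60 = 81.086552
  hemisphere S, so the sign is −
  Longitude: degrees = first 3 digits = 94, minutes = 43.4118; 94 + 43.4118/60 = 94.723530
  E ⇒ keep positive
Point 3:
  Latitude: degrees = first 2 digits = 62, minutes = 10.24086; 62 + 10.24086/60 = 62.170681
  S ⇒ negate
  Longitude: split at 3 digits → 000° and 0.22036′; 0 + 0.22036/60 = 0.003673
  E → positive
Point 4:
  Latitude: split at 2 digits → 87° and 50.38′; 87 + 50.38/60 = 87.839667
  S ⇒ negate
  λ: split at 3 digits → 129° and 3.6408′; 129 + 3.6408/60 = 129.060680
  W → negative
Point 5:
  Lat: degrees = first 2 digits = 32, minutes = 59.0443; 32 + 59.0443/60 = 32.984072
  S ⇒ negate
  Longitude: split at 3 digits → 000° and 6.33506′; 0 + 6.33506/60 = 0.105584
  E ⇒ keep positive

1. -22.61867, -89.58096
2. -81.08655, 94.72353
3. -62.17068, 0.00367
4. -87.83967, -129.06068
5. -32.98407, 0.10558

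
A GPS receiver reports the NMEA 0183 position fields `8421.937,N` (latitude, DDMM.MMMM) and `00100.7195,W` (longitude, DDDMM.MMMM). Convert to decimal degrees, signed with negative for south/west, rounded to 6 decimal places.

Latitude: split at 2 digits → 84° and 21.937′; 84 + 21.937/60 = 84.3656167
N → positive
λ: degrees = first 3 digits = 1, minutes = 0.7195; 1 + 0.7195/60 = 1.0119917
W → negative

84.365617, -1.011992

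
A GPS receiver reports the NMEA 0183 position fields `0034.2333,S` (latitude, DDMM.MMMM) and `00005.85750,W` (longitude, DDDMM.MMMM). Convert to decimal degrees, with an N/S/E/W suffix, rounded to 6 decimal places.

Lat: degrees = first 2 digits = 0, minutes = 34.2333; 0 + 34.2333/60 = 0.5705550
Lon: degrees = first 3 digits = 0, minutes = 5.8575; 0 + 5.8575/60 = 0.0976250

0.570555° S, 0.097625° W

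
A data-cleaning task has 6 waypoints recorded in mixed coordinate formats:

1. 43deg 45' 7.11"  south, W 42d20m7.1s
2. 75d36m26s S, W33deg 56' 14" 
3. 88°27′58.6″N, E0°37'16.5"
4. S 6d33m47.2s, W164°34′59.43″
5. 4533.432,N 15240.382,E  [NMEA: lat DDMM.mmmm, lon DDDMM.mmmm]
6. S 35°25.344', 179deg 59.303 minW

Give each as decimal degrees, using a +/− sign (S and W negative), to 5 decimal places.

1. -43.75198, -42.33531
2. -75.60722, -33.93722
3. 88.46628, 0.62125
4. -6.56311, -164.58318
5. 45.55720, 152.67303
6. -35.42240, -179.98838

Point 1:
  φ: 43 + 45/60 + 7.11/3600 = 43.751975
  S ⇒ negate
  Longitude: 20′ + 7.1″ = 20.11833′; 42 + 20.11833/60 = 42.335306
  W ⇒ negate
Point 2:
  Latitude: 75 + 36/60 + 26/3600 = 75.607222
  S → negative
  Longitude: 33° + 56/60 + 14/3600 = 33 + 0.933333 + 0.003889 = 33.937222
  W ⇒ negate
Point 3:
  φ: 27′ + 58.6″ = 27.97667′; 88 + 27.97667/60 = 88.466278
  N → positive
  Lon: 37′ + 16.5″ = 37.27500′; 0 + 37.27500/60 = 0.621250
  E ⇒ keep positive
Point 4:
  Latitude: 6 + 33/60 + 47.2/3600 = 6.563111
  hemisphere S, so the sign is −
  Longitude: 34′ + 59.43″ = 34.99050′; 164 + 34.99050/60 = 164.583175
  hemisphere W, so the sign is −
Point 5:
  Lat: degrees = first 2 digits = 45, minutes = 33.432; 45 + 33.432/60 = 45.557200
  N → positive
  Lon: split at 3 digits → 152° and 40.382′; 152 + 40.382/60 = 152.673033
  E → positive
Point 6:
  φ: 25.344′ = 0.422400°; total 35.422400
  S → negative
  Longitude: 179 + 59.303/60 = 179.988383
  W ⇒ negate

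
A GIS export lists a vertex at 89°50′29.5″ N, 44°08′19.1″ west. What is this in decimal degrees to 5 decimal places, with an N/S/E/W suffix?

89.84153° N, 44.13864° W

φ: 89 + 50/60 + 29.5/3600 = 89.841528
λ: 8′ + 19.1″ = 8.31833′; 44 + 8.31833/60 = 44.138639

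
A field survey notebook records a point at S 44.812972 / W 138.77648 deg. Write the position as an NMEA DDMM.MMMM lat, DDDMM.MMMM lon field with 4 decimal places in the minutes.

4448.7783,S / 13846.5888,W

Lat: minutes = (44.812972 − 44) × 60 = 48.778320
Longitude: fractional part 0.776480 → 46.588800 minutes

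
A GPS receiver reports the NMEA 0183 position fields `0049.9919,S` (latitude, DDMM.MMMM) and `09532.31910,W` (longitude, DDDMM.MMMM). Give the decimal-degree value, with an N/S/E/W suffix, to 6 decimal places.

Latitude: split at 2 digits → 00° and 49.9919′; 0 + 49.9919/60 = 0.8331983
λ: degrees = first 3 digits = 95, minutes = 32.3191; 95 + 32.3191/60 = 95.5386517

0.833198° S, 95.538652° W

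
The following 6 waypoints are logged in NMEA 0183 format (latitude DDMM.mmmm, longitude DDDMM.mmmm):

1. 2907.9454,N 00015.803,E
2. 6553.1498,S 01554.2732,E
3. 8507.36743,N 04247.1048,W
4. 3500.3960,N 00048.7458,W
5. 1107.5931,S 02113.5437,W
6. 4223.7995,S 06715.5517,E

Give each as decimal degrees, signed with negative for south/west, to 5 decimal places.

1. 29.13242, 0.26338
2. -65.88583, 15.90455
3. 85.12279, -42.78508
4. 35.00660, -0.81243
5. -11.12655, -21.22573
6. -42.39666, 67.25920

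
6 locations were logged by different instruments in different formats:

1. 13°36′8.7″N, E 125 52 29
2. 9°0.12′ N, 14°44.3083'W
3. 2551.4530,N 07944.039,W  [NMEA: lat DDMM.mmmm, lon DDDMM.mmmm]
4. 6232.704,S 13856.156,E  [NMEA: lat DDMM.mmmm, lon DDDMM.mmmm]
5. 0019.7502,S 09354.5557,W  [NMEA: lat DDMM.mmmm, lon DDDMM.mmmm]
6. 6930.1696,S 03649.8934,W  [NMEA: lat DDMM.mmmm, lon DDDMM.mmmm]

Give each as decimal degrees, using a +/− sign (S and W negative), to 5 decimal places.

1. 13.60242, 125.87472
2. 9.00200, -14.73847
3. 25.85755, -79.73398
4. -62.54507, 138.93593
5. -0.32917, -93.90926
6. -69.50283, -36.83156

Point 1:
  φ: 13° + 36/60 + 8.7/3600 = 13 + 0.600000 + 0.002417 = 13.602417
  N → positive
  Longitude: 125 + 52/60 + 29/3600 = 125.874722
  E → positive
Point 2:
  φ: 0.12′ = 0.002000°; total 9.002000
  N → positive
  Longitude: 14 + 44.3083/60 = 14.738472
  hemisphere W, so the sign is −
Point 3:
  Latitude: split at 2 digits → 25° and 51.453′; 25 + 51.453/60 = 25.857550
  N → positive
  Longitude: degrees = first 3 digits = 79, minutes = 44.039; 79 + 44.039/60 = 79.733983
  hemisphere W, so the sign is −
Point 4:
  φ: split at 2 digits → 62° and 32.704′; 62 + 32.704/60 = 62.545067
  S ⇒ negate
  Lon: split at 3 digits → 138° and 56.156′; 138 + 56.156/60 = 138.935933
  E → positive
Point 5:
  Lat: degrees = first 2 digits = 0, minutes = 19.7502; 0 + 19.7502/60 = 0.329170
  S → negative
  λ: degrees = first 3 digits = 93, minutes = 54.5557; 93 + 54.5557/60 = 93.909262
  W ⇒ negate
Point 6:
  Lat: degrees = first 2 digits = 69, minutes = 30.1696; 69 + 30.1696/60 = 69.502827
  S ⇒ negate
  λ: degrees = first 3 digits = 36, minutes = 49.8934; 36 + 49.8934/60 = 36.831557
  W ⇒ negate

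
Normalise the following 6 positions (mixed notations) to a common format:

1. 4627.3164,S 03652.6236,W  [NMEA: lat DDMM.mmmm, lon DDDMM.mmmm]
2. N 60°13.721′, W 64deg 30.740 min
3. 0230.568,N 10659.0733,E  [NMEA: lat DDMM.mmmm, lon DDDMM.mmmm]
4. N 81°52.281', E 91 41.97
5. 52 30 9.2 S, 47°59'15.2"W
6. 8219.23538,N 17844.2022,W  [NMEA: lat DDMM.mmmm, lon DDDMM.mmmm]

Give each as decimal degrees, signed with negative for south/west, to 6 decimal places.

Point 1:
  Lat: degrees = first 2 digits = 46, minutes = 27.3164; 46 + 27.3164/60 = 46.4552733
  hemisphere S, so the sign is −
  Longitude: degrees = first 3 digits = 36, minutes = 52.6236; 36 + 52.6236/60 = 36.8770600
  W ⇒ negate
Point 2:
  Lat: 13.721′ = 0.228683°; total 60.2286833
  N → positive
  λ: 64 + 30.74/60 = 64.5123333
  hemisphere W, so the sign is −
Point 3:
  Latitude: split at 2 digits → 02° and 30.568′; 2 + 30.568/60 = 2.5094667
  N ⇒ keep positive
  Longitude: degrees = first 3 digits = 106, minutes = 59.0733; 106 + 59.0733/60 = 106.9845550
  E ⇒ keep positive
Point 4:
  Latitude: 52.281′ = 0.871350°; total 81.8713500
  N → positive
  Lon: 91 + 41.97/60 = 91.6995000
  E ⇒ keep positive
Point 5:
  Lat: 30′ + 9.2″ = 30.15333′; 52 + 30.15333/60 = 52.5025556
  hemisphere S, so the sign is −
  Lon: 59′ + 15.2″ = 59.25333′; 47 + 59.25333/60 = 47.9875556
  W → negative
Point 6:
  Lat: degrees = first 2 digits = 82, minutes = 19.23538; 82 + 19.23538/60 = 82.3205897
  N ⇒ keep positive
  Longitude: degrees = first 3 digits = 178, minutes = 44.2022; 178 + 44.2022/60 = 178.7367033
  W ⇒ negate

1. -46.455273, -36.877060
2. 60.228683, -64.512333
3. 2.509467, 106.984555
4. 81.871350, 91.699500
5. -52.502556, -47.987556
6. 82.320590, -178.736703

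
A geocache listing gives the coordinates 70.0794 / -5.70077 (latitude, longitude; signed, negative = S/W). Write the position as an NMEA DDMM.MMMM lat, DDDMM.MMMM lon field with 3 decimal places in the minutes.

Latitude: fractional part 0.079400 → 4.76400 minutes
Longitude is negative → W; |value| = 5.700770
Longitude: fractional part 0.700770 → 42.04620 minutes

7004.764,N / 00542.046,W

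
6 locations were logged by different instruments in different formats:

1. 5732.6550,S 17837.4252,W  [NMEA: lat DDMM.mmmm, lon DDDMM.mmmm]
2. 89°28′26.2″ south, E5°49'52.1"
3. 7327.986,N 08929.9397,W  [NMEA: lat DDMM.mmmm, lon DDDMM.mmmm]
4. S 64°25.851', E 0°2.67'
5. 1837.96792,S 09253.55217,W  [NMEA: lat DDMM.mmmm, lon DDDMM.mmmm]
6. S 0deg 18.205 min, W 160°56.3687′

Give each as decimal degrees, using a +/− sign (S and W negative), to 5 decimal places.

1. -57.54425, -178.62375
2. -89.47394, 5.83114
3. 73.46643, -89.49900
4. -64.43085, 0.04450
5. -18.63280, -92.89254
6. -0.30342, -160.93948

Point 1:
  Lat: degrees = first 2 digits = 57, minutes = 32.655; 57 + 32.655/60 = 57.544250
  hemisphere S, so the sign is −
  Longitude: degrees = first 3 digits = 178, minutes = 37.4252; 178 + 37.4252/60 = 178.623753
  hemisphere W, so the sign is −
Point 2:
  Latitude: 28′ + 26.2″ = 28.43667′; 89 + 28.43667/60 = 89.473944
  hemisphere S, so the sign is −
  λ: 5° + 49/60 + 52.1/3600 = 5 + 0.816667 + 0.014472 = 5.831139
  E ⇒ keep positive
Point 3:
  φ: split at 2 digits → 73° and 27.986′; 73 + 27.986/60 = 73.466433
  N → positive
  Lon: split at 3 digits → 089° and 29.9397′; 89 + 29.9397/60 = 89.498995
  W ⇒ negate
Point 4:
  Lat: 64 + 25.851/60 = 64.430850
  hemisphere S, so the sign is −
  λ: 0 + 2.67/60 = 0.044500
  E → positive
Point 5:
  φ: split at 2 digits → 18° and 37.96792′; 18 + 37.96792/60 = 18.632799
  S → negative
  Longitude: degrees = first 3 digits = 92, minutes = 53.55217; 92 + 53.55217/60 = 92.892536
  hemisphere W, so the sign is −
Point 6:
  Lat: 18.205′ = 0.303417°; total 0.303417
  S ⇒ negate
  λ: 56.3687′ = 0.939478°; total 160.939478
  W ⇒ negate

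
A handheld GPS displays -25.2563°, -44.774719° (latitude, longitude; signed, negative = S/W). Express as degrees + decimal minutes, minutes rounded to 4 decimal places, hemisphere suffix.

25° 15.3780′ S, 44° 46.4831′ W

Latitude is negative → S; |value| = 25.256300
Latitude: minutes = (25.256300 − 25) × 60 = 15.378000
Longitude is negative → W; |value| = 44.774719
λ: fractional part 0.774719 → 46.483140 minutes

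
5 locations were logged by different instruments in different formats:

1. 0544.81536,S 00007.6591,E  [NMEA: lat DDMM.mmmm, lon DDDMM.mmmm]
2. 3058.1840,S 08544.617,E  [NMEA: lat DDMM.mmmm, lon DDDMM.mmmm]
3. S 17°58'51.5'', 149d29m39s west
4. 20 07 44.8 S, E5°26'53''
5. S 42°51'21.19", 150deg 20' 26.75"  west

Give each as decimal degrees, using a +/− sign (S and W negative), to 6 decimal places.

1. -5.746923, 0.127652
2. -30.969733, 85.743617
3. -17.980972, -149.494167
4. -20.129111, 5.448056
5. -42.855886, -150.340764

Point 1:
  Lat: degrees = first 2 digits = 5, minutes = 44.81536; 5 + 44.81536/60 = 5.7469227
  S → negative
  λ: split at 3 digits → 000° and 7.6591′; 0 + 7.6591/60 = 0.1276517
  E ⇒ keep positive
Point 2:
  Latitude: degrees = first 2 digits = 30, minutes = 58.184; 30 + 58.184/60 = 30.9697333
  S ⇒ negate
  Longitude: split at 3 digits → 085° and 44.617′; 85 + 44.617/60 = 85.7436167
  E ⇒ keep positive
Point 3:
  Lat: 17° + 58/60 + 51.5/3600 = 17 + 0.966667 + 0.014306 = 17.9809722
  hemisphere S, so the sign is −
  Longitude: 149 + 29/60 + 39/3600 = 149.4941667
  W → negative
Point 4:
  Latitude: 20° + 7/60 + 44.8/3600 = 20 + 0.116667 + 0.012444 = 20.1291111
  S ⇒ negate
  Longitude: 26′ + 53″ = 26.88333′; 5 + 26.88333/60 = 5.4480556
  E → positive
Point 5:
  Latitude: 51′ + 21.19″ = 51.35317′; 42 + 51.35317/60 = 42.8558861
  S → negative
  Longitude: 150 + 20/60 + 26.75/3600 = 150.3407639
  W ⇒ negate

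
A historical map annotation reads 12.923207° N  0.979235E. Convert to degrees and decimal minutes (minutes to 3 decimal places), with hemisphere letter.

φ: fractional part 0.923207 → 55.39242 minutes
λ: 0° + 0.979235 × 60 = 0° 58.75410′

12° 55.392′ N, 0° 58.754′ E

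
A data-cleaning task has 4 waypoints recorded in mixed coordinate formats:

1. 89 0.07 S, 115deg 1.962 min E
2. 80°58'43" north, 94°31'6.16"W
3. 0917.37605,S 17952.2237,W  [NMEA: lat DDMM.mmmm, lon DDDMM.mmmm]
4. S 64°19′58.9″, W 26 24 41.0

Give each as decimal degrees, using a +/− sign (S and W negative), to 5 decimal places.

1. -89.00117, 115.03270
2. 80.97861, -94.51838
3. -9.28960, -179.87040
4. -64.33303, -26.41139

Point 1:
  Lat: 89 + 0.07/60 = 89.001167
  S ⇒ negate
  λ: 1.962′ = 0.032700°; total 115.032700
  E → positive
Point 2:
  Latitude: 80 + 58/60 + 43/3600 = 80.978611
  N ⇒ keep positive
  Longitude: 94° + 31/60 + 6.16/3600 = 94 + 0.516667 + 0.001711 = 94.518378
  hemisphere W, so the sign is −
Point 3:
  Lat: split at 2 digits → 09° and 17.37605′; 9 + 17.37605/60 = 9.289601
  S ⇒ negate
  Longitude: split at 3 digits → 179° and 52.2237′; 179 + 52.2237/60 = 179.870395
  hemisphere W, so the sign is −
Point 4:
  Latitude: 19′ + 58.9″ = 19.98167′; 64 + 19.98167/60 = 64.333028
  hemisphere S, so the sign is −
  Lon: 26 + 24/60 + 41/3600 = 26.411389
  hemisphere W, so the sign is −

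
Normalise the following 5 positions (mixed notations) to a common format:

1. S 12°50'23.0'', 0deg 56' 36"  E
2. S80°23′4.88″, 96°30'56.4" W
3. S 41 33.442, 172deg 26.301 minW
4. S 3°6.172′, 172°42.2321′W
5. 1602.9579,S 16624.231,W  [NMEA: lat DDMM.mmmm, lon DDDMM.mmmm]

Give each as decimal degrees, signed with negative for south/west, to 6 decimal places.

1. -12.839722, 0.943333
2. -80.384689, -96.515667
3. -41.557367, -172.438350
4. -3.102867, -172.703868
5. -16.049298, -166.403850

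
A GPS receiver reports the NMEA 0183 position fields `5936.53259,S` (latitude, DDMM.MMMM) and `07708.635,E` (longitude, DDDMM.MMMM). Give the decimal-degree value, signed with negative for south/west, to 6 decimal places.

-59.608877, 77.143917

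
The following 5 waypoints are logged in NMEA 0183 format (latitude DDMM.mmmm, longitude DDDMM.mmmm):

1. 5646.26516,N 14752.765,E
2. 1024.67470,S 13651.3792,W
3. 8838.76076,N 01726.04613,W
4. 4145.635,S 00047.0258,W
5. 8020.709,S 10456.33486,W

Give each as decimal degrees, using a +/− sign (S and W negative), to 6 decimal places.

1. 56.771086, 147.879417
2. -10.411245, -136.856320
3. 88.646013, -17.434102
4. -41.760583, -0.783763
5. -80.345150, -104.938914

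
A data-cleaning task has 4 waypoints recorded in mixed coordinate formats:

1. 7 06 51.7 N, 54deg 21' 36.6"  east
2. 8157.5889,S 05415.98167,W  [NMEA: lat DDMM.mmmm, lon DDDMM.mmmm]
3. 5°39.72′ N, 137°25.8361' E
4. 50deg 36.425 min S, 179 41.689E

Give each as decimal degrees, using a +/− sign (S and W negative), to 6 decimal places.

1. 7.114361, 54.360167
2. -81.959815, -54.266361
3. 5.662000, 137.430602
4. -50.607083, 179.694817

Point 1:
  Lat: 7 + 6/60 + 51.7/3600 = 7.1143611
  N → positive
  Longitude: 54° + 21/60 + 36.6/3600 = 54 + 0.350000 + 0.010167 = 54.3601667
  E ⇒ keep positive
Point 2:
  Latitude: degrees = first 2 digits = 81, minutes = 57.5889; 81 + 57.5889/60 = 81.9598150
  S → negative
  Lon: degrees = first 3 digits = 54, minutes = 15.98167; 54 + 15.98167/60 = 54.2663612
  hemisphere W, so the sign is −
Point 3:
  φ: 39.72′ = 0.662000°; total 5.6620000
  N ⇒ keep positive
  λ: 137 + 25.8361/60 = 137.4306017
  E → positive
Point 4:
  Lat: 36.425′ = 0.607083°; total 50.6070833
  S → negative
  Longitude: 179 + 41.689/60 = 179.6948167
  E ⇒ keep positive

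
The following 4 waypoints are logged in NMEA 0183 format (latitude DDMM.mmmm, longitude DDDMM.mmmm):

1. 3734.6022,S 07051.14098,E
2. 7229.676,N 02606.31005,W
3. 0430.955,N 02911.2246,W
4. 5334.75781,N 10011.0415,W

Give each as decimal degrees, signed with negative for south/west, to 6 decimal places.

1. -37.576703, 70.852350
2. 72.494600, -26.105168
3. 4.515917, -29.187077
4. 53.579297, -100.184025

Point 1:
  Lat: split at 2 digits → 37° and 34.6022′; 37 + 34.6022/60 = 37.5767033
  hemisphere S, so the sign is −
  Lon: degrees = first 3 digits = 70, minutes = 51.14098; 70 + 51.14098/60 = 70.8523497
  E → positive
Point 2:
  Latitude: split at 2 digits → 72° and 29.676′; 72 + 29.676/60 = 72.4946000
  N ⇒ keep positive
  Lon: split at 3 digits → 026° and 6.31005′; 26 + 6.31005/60 = 26.1051675
  hemisphere W, so the sign is −
Point 3:
  Lat: degrees = first 2 digits = 4, minutes = 30.955; 4 + 30.955/60 = 4.5159167
  N ⇒ keep positive
  Longitude: degrees = first 3 digits = 29, minutes = 11.2246; 29 + 11.2246/60 = 29.1870767
  W → negative
Point 4:
  Latitude: degrees = first 2 digits = 53, minutes = 34.75781; 53 + 34.75781/60 = 53.5792968
  N → positive
  λ: degrees = first 3 digits = 100, minutes = 11.0415; 100 + 11.0415/60 = 100.1840250
  W ⇒ negate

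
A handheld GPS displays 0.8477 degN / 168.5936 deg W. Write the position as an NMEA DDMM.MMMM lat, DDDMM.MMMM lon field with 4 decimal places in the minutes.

Latitude: minutes = (0.847700 − 0) × 60 = 50.862000
Lon: 168° + 0.593600 × 60 = 168° 35.616000′

0050.8620,N / 16835.6160,W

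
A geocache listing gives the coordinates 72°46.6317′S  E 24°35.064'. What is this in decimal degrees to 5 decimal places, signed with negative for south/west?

-72.77720, 24.58440

φ: 46.6317′ = 0.777195°; total 72.777195
hemisphere S, so the sign is −
Longitude: 24 + 35.064/60 = 24.584400
E ⇒ keep positive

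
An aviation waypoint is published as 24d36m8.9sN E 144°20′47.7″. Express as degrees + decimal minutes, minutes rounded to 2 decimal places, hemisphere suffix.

24° 36.15′ N, 144° 20.80′ E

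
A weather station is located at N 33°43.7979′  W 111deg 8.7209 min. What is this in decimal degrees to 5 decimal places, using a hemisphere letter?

33.72997° N, 111.14535° W

Lat: 43.7979′ = 0.729965°; total 33.729965
Longitude: 8.7209′ = 0.145348°; total 111.145348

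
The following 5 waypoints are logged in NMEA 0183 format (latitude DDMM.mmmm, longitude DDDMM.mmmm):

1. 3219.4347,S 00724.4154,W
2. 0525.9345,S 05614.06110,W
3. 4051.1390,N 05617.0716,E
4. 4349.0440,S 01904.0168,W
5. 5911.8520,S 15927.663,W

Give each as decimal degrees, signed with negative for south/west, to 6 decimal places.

1. -32.323912, -7.406923
2. -5.432242, -56.234352
3. 40.852317, 56.284527
4. -43.817400, -19.066947
5. -59.197533, -159.461050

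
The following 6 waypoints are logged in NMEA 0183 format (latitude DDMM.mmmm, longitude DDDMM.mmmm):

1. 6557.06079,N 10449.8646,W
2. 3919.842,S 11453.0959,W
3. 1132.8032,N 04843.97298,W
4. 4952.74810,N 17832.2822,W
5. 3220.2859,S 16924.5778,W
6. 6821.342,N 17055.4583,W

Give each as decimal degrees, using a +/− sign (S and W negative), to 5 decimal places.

1. 65.95101, -104.83108
2. -39.33070, -114.88493
3. 11.54672, -48.73288
4. 49.87914, -178.53804
5. -32.33810, -169.40963
6. 68.35570, -170.92431

Point 1:
  φ: degrees = first 2 digits = 65, minutes = 57.06079; 65 + 57.06079/60 = 65.951013
  N → positive
  λ: split at 3 digits → 104° and 49.8646′; 104 + 49.8646/60 = 104.831077
  W ⇒ negate
Point 2:
  Lat: degrees = first 2 digits = 39, minutes = 19.842; 39 + 19.842/60 = 39.330700
  S ⇒ negate
  Longitude: degrees = first 3 digits = 114, minutes = 53.0959; 114 + 53.0959/60 = 114.884932
  W → negative
Point 3:
  φ: degrees = first 2 digits = 11, minutes = 32.8032; 11 + 32.8032/60 = 11.546720
  N ⇒ keep positive
  λ: split at 3 digits → 048° and 43.97298′; 48 + 43.97298/60 = 48.732883
  hemisphere W, so the sign is −
Point 4:
  Latitude: split at 2 digits → 49° and 52.7481′; 49 + 52.7481/60 = 49.879135
  N ⇒ keep positive
  λ: split at 3 digits → 178° and 32.2822′; 178 + 32.2822/60 = 178.538037
  W ⇒ negate
Point 5:
  φ: degrees = first 2 digits = 32, minutes = 20.2859; 32 + 20.2859/60 = 32.338098
  S → negative
  λ: split at 3 digits → 169° and 24.5778′; 169 + 24.5778/60 = 169.409630
  W ⇒ negate
Point 6:
  φ: split at 2 digits → 68° and 21.342′; 68 + 21.342/60 = 68.355700
  N → positive
  λ: degrees = first 3 digits = 170, minutes = 55.4583; 170 + 55.4583/60 = 170.924305
  W → negative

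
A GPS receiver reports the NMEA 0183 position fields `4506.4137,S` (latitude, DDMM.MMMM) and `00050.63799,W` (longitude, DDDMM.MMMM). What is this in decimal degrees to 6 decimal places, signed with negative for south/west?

-45.106895, -0.843967

Lat: degrees = first 2 digits = 45, minutes = 6.4137; 45 + 6.4137/60 = 45.1068950
S → negative
λ: degrees = first 3 digits = 0, minutes = 50.63799; 0 + 50.63799/60 = 0.8439665
hemisphere W, so the sign is −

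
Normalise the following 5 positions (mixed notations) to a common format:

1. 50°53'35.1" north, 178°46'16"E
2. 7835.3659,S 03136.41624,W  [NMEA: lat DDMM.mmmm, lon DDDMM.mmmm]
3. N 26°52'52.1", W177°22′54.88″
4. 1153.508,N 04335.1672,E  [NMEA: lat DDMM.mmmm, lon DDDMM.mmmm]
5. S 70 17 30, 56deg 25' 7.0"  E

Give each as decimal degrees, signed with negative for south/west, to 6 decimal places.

Point 1:
  φ: 50° + 53/60 + 35.1/3600 = 50 + 0.883333 + 0.009750 = 50.8930833
  N ⇒ keep positive
  Longitude: 46′ + 16″ = 46.26667′; 178 + 46.26667/60 = 178.7711111
  E ⇒ keep positive
Point 2:
  Latitude: split at 2 digits → 78° and 35.3659′; 78 + 35.3659/60 = 78.5894317
  S → negative
  λ: split at 3 digits → 031° and 36.41624′; 31 + 36.41624/60 = 31.6069373
  W → negative
Point 3:
  Latitude: 26 + 52/60 + 52.1/3600 = 26.8811389
  N ⇒ keep positive
  Longitude: 22′ + 54.88″ = 22.91467′; 177 + 22.91467/60 = 177.3819111
  W ⇒ negate
Point 4:
  Lat: degrees = first 2 digits = 11, minutes = 53.508; 11 + 53.508/60 = 11.8918000
  N ⇒ keep positive
  Lon: split at 3 digits → 043° and 35.1672′; 43 + 35.1672/60 = 43.5861200
  E ⇒ keep positive
Point 5:
  φ: 17′ + 30″ = 17.50000′; 70 + 17.50000/60 = 70.2916667
  S ⇒ negate
  Lon: 56° + 25/60 + 7/3600 = 56 + 0.416667 + 0.001944 = 56.4186111
  E ⇒ keep positive

1. 50.893083, 178.771111
2. -78.589432, -31.606937
3. 26.881139, -177.381911
4. 11.891800, 43.586120
5. -70.291667, 56.418611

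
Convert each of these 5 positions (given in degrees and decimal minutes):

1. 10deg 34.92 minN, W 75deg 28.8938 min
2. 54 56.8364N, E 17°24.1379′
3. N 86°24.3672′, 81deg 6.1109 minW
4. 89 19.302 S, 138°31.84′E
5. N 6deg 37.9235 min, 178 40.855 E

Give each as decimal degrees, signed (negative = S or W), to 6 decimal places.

1. 10.582000, -75.481563
2. 54.947273, 17.402298
3. 86.406120, -81.101848
4. -89.321700, 138.530667
5. 6.632058, 178.680917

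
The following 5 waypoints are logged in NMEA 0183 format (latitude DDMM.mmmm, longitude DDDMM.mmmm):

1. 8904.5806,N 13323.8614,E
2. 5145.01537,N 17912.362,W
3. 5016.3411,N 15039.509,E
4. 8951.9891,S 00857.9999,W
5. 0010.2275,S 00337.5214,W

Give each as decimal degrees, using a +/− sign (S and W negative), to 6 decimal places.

1. 89.076343, 133.397690
2. 51.750256, -179.206033
3. 50.272352, 150.658483
4. -89.866485, -8.966665
5. -0.170458, -3.625357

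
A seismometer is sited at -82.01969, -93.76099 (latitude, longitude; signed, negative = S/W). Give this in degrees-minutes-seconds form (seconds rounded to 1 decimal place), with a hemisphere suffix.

82°01′10.9″ S, 93°45′39.6″ W

Latitude is negative → S; |value| = 82.019690
Lat: 0.019690° → 1.18140′; 0.18140 × 60 = 10.884″
Longitude is negative → W; |value| = 93.760990
Lon: whole degrees 93; 45.65940′ → 45′ and 39.564″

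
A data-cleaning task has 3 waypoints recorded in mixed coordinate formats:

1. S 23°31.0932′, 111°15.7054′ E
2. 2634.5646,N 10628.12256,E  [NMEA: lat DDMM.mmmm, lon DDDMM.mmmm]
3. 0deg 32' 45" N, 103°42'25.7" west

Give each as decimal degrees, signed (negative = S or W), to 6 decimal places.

1. -23.518220, 111.261757
2. 26.576077, 106.468709
3. 0.545833, -103.707139

Point 1:
  Latitude: 31.0932′ = 0.518220°; total 23.5182200
  hemisphere S, so the sign is −
  Longitude: 15.7054′ = 0.261757°; total 111.2617567
  E ⇒ keep positive
Point 2:
  Lat: degrees = first 2 digits = 26, minutes = 34.5646; 26 + 34.5646/60 = 26.5760767
  N ⇒ keep positive
  Lon: split at 3 digits → 106° and 28.12256′; 106 + 28.12256/60 = 106.4687093
  E ⇒ keep positive
Point 3:
  φ: 0° + 32/60 + 45/3600 = 0 + 0.533333 + 0.012500 = 0.5458333
  N ⇒ keep positive
  λ: 103 + 42/60 + 25.7/3600 = 103.7071389
  W ⇒ negate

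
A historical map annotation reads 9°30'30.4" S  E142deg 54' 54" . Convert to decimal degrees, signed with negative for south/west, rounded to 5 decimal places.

Latitude: 9 + 30/60 + 30.4/3600 = 9.508444
hemisphere S, so the sign is −
λ: 54′ + 54″ = 54.90000′; 142 + 54.90000/60 = 142.915000
E ⇒ keep positive

-9.50844, 142.91500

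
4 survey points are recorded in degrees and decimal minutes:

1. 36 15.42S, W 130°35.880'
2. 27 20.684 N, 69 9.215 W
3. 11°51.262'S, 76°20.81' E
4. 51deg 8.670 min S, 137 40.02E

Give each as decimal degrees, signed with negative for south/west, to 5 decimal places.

Point 1:
  φ: 36 + 15.42/60 = 36.257000
  S ⇒ negate
  Longitude: 130 + 35.88/60 = 130.598000
  W → negative
Point 2:
  Lat: 27 + 20.684/60 = 27.344733
  N → positive
  λ: 9.215′ = 0.153583°; total 69.153583
  W → negative
Point 3:
  Lat: 51.262′ = 0.854367°; total 11.854367
  hemisphere S, so the sign is −
  Longitude: 76 + 20.81/60 = 76.346833
  E → positive
Point 4:
  Lat: 8.67′ = 0.144500°; total 51.144500
  S → negative
  Lon: 40.02′ = 0.667000°; total 137.667000
  E → positive

1. -36.25700, -130.59800
2. 27.34473, -69.15358
3. -11.85437, 76.34683
4. -51.14450, 137.66700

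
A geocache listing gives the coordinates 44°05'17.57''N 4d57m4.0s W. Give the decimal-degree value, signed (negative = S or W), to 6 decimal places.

44.088214, -4.951111

φ: 44° + 5/60 + 17.57/3600 = 44 + 0.083333 + 0.004881 = 44.0882139
N → positive
Lon: 4 + 57/60 + 4/3600 = 4.9511111
W ⇒ negate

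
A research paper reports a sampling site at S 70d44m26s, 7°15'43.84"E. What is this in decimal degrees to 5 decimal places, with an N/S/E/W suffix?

Lat: 70° + 44/60 + 26/3600 = 70 + 0.733333 + 0.007222 = 70.740556
Lon: 15′ + 43.84″ = 15.73067′; 7 + 15.73067/60 = 7.262178

70.74056° S, 7.26218° E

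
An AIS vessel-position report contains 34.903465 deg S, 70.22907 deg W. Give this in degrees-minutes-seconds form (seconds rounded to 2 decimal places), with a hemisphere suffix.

34°54′12.47″ S, 70°13′44.65″ W

φ: 0.903465 × 60 = 54.20790′ → 54′, remainder × 60 = 12.4740″
λ: whole degrees 70; 13.74420′ → 13′ and 44.6520″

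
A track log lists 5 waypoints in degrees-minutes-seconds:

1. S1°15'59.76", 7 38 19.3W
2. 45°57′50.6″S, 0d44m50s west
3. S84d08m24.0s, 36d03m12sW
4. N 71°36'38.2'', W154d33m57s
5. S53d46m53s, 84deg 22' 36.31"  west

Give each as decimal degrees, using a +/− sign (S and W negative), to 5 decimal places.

Point 1:
  Lat: 1 + 15/60 + 59.76/3600 = 1.266600
  S ⇒ negate
  Lon: 7° + 38/60 + 19.3/3600 = 7 + 0.633333 + 0.005361 = 7.638694
  W ⇒ negate
Point 2:
  Latitude: 45° + 57/60 + 50.6/3600 = 45 + 0.950000 + 0.014056 = 45.964056
  hemisphere S, so the sign is −
  λ: 44′ + 50″ = 44.83333′; 0 + 44.83333/60 = 0.747222
  hemisphere W, so the sign is −
Point 3:
  Latitude: 8′ + 24″ = 8.40000′; 84 + 8.40000/60 = 84.140000
  S ⇒ negate
  Lon: 36 + 3/60 + 12/3600 = 36.053333
  W → negative
Point 4:
  Lat: 71 + 36/60 + 38.2/3600 = 71.610611
  N → positive
  λ: 33′ + 57″ = 33.95000′; 154 + 33.95000/60 = 154.565833
  W ⇒ negate
Point 5:
  φ: 53° + 46/60 + 53/3600 = 53 + 0.766667 + 0.014722 = 53.781389
  S ⇒ negate
  Lon: 84° + 22/60 + 36.31/3600 = 84 + 0.366667 + 0.010086 = 84.376753
  W → negative

1. -1.26660, -7.63869
2. -45.96406, -0.74722
3. -84.14000, -36.05333
4. 71.61061, -154.56583
5. -53.78139, -84.37675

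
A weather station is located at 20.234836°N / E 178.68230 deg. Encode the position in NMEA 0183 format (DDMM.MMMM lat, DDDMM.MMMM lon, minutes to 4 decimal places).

2014.0902,N / 17840.9380,E

φ: fractional part 0.234836 → 14.090160 minutes
Longitude: fractional part 0.682300 → 40.938000 minutes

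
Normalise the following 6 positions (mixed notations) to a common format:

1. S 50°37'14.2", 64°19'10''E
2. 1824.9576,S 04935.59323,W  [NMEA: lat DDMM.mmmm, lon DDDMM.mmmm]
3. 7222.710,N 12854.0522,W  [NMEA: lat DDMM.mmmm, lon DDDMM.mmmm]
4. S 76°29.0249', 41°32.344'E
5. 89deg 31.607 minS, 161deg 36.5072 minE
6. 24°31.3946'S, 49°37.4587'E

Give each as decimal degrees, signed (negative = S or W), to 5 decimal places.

1. -50.62061, 64.31944
2. -18.41596, -49.59322
3. 72.37850, -128.90087
4. -76.48375, 41.53907
5. -89.52678, 161.60845
6. -24.52324, 49.62431

Point 1:
  Latitude: 37′ + 14.2″ = 37.23667′; 50 + 37.23667/60 = 50.620611
  S ⇒ negate
  Longitude: 64° + 19/60 + 10/3600 = 64 + 0.316667 + 0.002778 = 64.319444
  E → positive
Point 2:
  φ: degrees = first 2 digits = 18, minutes = 24.9576; 18 + 24.9576/60 = 18.415960
  S → negative
  λ: split at 3 digits → 049° and 35.59323′; 49 + 35.59323/60 = 49.593221
  hemisphere W, so the sign is −
Point 3:
  Lat: split at 2 digits → 72° and 22.71′; 72 + 22.71/60 = 72.378500
  N ⇒ keep positive
  Lon: degrees = first 3 digits = 128, minutes = 54.0522; 128 + 54.0522/60 = 128.900870
  W → negative
Point 4:
  Lat: 76 + 29.0249/60 = 76.483748
  hemisphere S, so the sign is −
  Longitude: 41 + 32.344/60 = 41.539067
  E → positive
Point 5:
  φ: 31.607′ = 0.526783°; total 89.526783
  hemisphere S, so the sign is −
  λ: 36.5072′ = 0.608453°; total 161.608453
  E → positive
Point 6:
  Latitude: 24 + 31.3946/60 = 24.523243
  hemisphere S, so the sign is −
  Longitude: 49 + 37.4587/60 = 49.624312
  E → positive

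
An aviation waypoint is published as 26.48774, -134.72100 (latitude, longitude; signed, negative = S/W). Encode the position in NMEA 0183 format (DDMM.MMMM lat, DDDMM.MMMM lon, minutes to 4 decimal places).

2629.2644,N / 13443.2600,W

Lat: minutes = (26.487740 − 26) × 60 = 29.264400
Longitude is negative → W; |value| = 134.721000
Longitude: 134° + 0.721000 × 60 = 134° 43.260000′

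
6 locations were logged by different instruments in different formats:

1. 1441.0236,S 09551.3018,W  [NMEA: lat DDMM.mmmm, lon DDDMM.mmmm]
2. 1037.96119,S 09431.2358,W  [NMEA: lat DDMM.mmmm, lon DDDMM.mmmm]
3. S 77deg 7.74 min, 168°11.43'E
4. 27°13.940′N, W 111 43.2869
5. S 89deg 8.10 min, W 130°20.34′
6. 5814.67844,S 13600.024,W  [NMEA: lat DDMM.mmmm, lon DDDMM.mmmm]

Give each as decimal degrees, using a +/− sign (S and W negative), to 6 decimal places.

1. -14.683727, -95.855030
2. -10.632687, -94.520597
3. -77.129000, 168.190500
4. 27.232333, -111.721448
5. -89.135000, -130.339000
6. -58.244641, -136.000400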